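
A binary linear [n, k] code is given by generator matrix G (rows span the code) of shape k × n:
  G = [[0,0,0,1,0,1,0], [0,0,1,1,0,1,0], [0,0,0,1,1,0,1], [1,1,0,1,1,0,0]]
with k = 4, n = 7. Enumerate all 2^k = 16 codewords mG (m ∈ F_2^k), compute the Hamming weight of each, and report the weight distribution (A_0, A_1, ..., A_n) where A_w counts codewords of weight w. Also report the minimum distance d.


Weight distribution: A_0 = 1, A_1 = 1, A_2 = 1, A_3 = 4, A_4 = 5, A_5 = 3, A_6 = 1. Minimum distance d = 1.

Enumerate all 2^4 = 16 messages m ∈ F_2^4.
For each, compute codeword c = mG in F_2^7, then tally its weight.
  m = 0000 → c = 0000000, weight = 0.
  m = 1000 → c = 0001010, weight = 2.
  m = 0100 → c = 0011010, weight = 3.
  m = 1100 → c = 0010000, weight = 1.
  m = 0010 → c = 0001101, weight = 3.
  m = 1010 → c = 0000111, weight = 3.
  m = 0110 → c = 0010111, weight = 4.
  m = 1110 → c = 0011101, weight = 4.
  m = 0001 → c = 1101100, weight = 4.
  m = 1001 → c = 1100110, weight = 4.
  m = 0101 → c = 1110110, weight = 5.
  m = 1101 → c = 1111100, weight = 5.
  m = 0011 → c = 1100001, weight = 3.
  m = 1011 → c = 1101011, weight = 5.
  m = 0111 → c = 1111011, weight = 6.
  m = 1111 → c = 1110001, weight = 4.
Tally weights:
  weight 0: 1 codewords.
  weight 1: 1 codewords.
  weight 2: 1 codewords.
  weight 3: 4 codewords.
  weight 4: 5 codewords.
  weight 5: 3 codewords.
  weight 6: 1 codewords.
Minimum distance d = smallest w > 0 with A_w > 0 = 1.
Sanity: Σ A_w = 16 = 2^4 = 16 ✓.


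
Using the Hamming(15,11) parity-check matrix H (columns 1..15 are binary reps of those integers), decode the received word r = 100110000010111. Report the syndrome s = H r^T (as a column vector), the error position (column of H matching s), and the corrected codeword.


s = (0, 1, 1, 1)^T, error position = 7, corrected codeword c = 100110100010111

Compute s = H r^T mod 2 one row at a time:
  s_1 = 0 + 0 + 0 + 1 + 0 + 1 + 1 + 1 = 4 ≡ 0 (mod 2).
  s_2 = 1 + 1 + 0 + 0 + 0 + 1 + 1 + 1 = 5 ≡ 1 (mod 2).
  s_3 = 0 + 0 + 0 + 0 + 0 + 1 + 1 + 1 = 3 ≡ 1 (mod 2).
  s_4 = 1 + 0 + 1 + 0 + 0 + 1 + 1 + 1 = 5 ≡ 1 (mod 2).
s = (0, 1, 1, 1)^T — this equals column 7 of H (binary 0111), so error is at position 7.
Correct: flip bit 7 of r = 100110000010111 to get c = 100110100010111.


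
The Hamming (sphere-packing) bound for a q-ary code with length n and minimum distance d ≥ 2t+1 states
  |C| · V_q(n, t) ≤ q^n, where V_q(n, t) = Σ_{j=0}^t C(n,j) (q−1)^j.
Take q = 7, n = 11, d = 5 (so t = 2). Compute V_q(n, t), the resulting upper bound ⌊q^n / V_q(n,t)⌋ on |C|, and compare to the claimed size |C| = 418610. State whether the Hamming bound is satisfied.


V_q(n, t) = 2047, q^n = 1977326743, Hamming bound = 965963, |C| = 418610 ≤ bound (satisfied).

Step 1: Compute V_q(n, t) = Σ_{j=0}^2 C(n, j) (q−1)^j.
  j = 0: C(11,0)·(6)^0 = 1·1 = 1.
  j = 1: C(11,1)·(6)^1 = 11·6 = 66.
  j = 2: C(11,2)·(6)^2 = 55·36 = 1980.
  V_q(n, t) = 1 + 66 + 1980 = 2047.
Step 2: q^n = 7^11 = 1977326743.
Step 3: Hamming bound ⌊q^n / V_q(n,t)⌋ = ⌊1977326743/2047⌋ = 965963.
Step 4: Compare |C| = 418610 to 965963: satisfied.
The claimed |C| lies below the Hamming bound.


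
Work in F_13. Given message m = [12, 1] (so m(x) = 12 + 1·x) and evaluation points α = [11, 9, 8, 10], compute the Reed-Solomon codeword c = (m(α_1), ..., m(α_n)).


c = [10, 8, 7, 9]

Message polynomial: m(x) = 12 + 1·x (mod 13).
For each evaluation point α_i, compute m(α_i) mod 13:
  α_1 = 11: Horner steps 1 → 10, so m(11) = 10.
  α_2 = 9: Horner steps 1 → 8, so m(9) = 8.
  α_3 = 8: Horner steps 1 → 7, so m(8) = 7.
  α_4 = 10: Horner steps 1 → 9, so m(10) = 9.
Codeword c = [10, 8, 7, 9] ∈ F_13^4.


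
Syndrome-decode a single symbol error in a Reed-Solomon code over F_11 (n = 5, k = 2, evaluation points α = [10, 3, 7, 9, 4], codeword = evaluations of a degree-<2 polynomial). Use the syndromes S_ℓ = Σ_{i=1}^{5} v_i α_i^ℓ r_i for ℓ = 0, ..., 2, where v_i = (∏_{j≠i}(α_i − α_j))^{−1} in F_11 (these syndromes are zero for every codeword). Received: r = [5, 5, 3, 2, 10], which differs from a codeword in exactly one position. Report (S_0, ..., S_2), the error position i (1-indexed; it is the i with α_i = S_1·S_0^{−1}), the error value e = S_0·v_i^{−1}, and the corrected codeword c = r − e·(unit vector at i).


S = (4, 7, 4), error at position 1, error magnitude e = 9, c = [7, 5, 3, 2, 10].

Step 1: column multipliers v_i = (∏_{j≠i}(α_i − α_j))^{−1} mod 11.
  i = 1 (α = 10): (10−3)(10−7)(10−9)(10−4) = 7·3·1·6 = 126 ≡ 5, so v_1 = 5^{−1} = 9 (mod 11).
  i = 2 (α = 3): (3−10)(3−7)(3−9)(3−4) = (−7)·(−4)·(−6)·(−1) = 168 ≡ 3, so v_2 = 3^{−1} = 4 (mod 11).
  i = 3 (α = 7): (7−10)(7−3)(7−9)(7−4) = (−3)·4·(−2)·3 = 72 ≡ 6, so v_3 = 6^{−1} = 2 (mod 11).
  i = 4 (α = 9): (9−10)(9−3)(9−7)(9−4) = (−1)·6·2·5 = −60 ≡ 6, so v_4 = 6^{−1} = 2 (mod 11).
  i = 5 (α = 4): (4−10)(4−3)(4−7)(4−9) = (−6)·1·(−3)·(−5) = −90 ≡ 9, so v_5 = 9^{−1} = 5 (mod 11).
  v = [9, 4, 2, 2, 5].
Step 2: syndromes of r = [5, 5, 3, 2, 10] (all sums mod 11).
  S_0 = Σ v_i r_i = 9·5 + 4·5 + 2·3 + 2·2 + 5·10 = 125 ≡ 4.
  S_1 = Σ v_i α_i r_i = 9·10·5 + 4·3·5 + 2·7·3 + 2·9·2 + 5·4·10 = 788 ≡ 7.
  α_i^2 mod 11 = [1, 9, 5, 4, 5].
  S_2 = Σ v_i α_i^2 r_i = 9·1·5 + 4·9·5 + 2·5·3 + 2·4·2 + 5·5·10 = 521 ≡ 4.
  S = (4, 7, 4) ≠ 0, so r is not a codeword (an error is present).
Step 3: locate the error. For a single error e at position i, S_ℓ = v_i·e·α_i^ℓ, so α_err = S_1/S_0.
  S_0^{−1} = 4^{−1} = 3 (mod 11), so α_err = 7·3 = 21 ≡ 10 = α_1. Error position i = 1.
  Consistency check: S_2/S_1 = 4·8 = 32 ≡ 10 = α_err ✓ (single-error assumption holds).
Step 4: error magnitude e = S_0/v_1 = S_0·∏_{j≠1}(α_1 − α_j) = 4·5 = 20 ≡ 9 (mod 11).
Step 5: correct position 1: c_1 = r_1 − e = 5 − 9 ≡ 7 (mod 11). Hence c = [7, 5, 3, 2, 10].
  Check: interpolating c through the α_i gives m(x) = 1 + 5·x (degree < 2) with m(α_i) = c_i for every i, so c is indeed a codeword.


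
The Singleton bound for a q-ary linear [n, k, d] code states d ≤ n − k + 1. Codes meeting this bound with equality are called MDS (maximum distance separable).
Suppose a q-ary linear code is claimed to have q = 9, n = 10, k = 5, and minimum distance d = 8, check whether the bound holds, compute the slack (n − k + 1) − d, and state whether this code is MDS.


Singleton RHS = n − k + 1 = 6, slack = -2, bound violated (no such code; not MDS).

Singleton bound: d ≤ n − k + 1.
Here n = 10, k = 5, so n − k + 1 = 6.
Given d = 8, check d ≤ 6: NO.
Slack = (n − k + 1) − d = -2.
The slack is negative: d = 8 exceeds n − k + 1 = 6 by 2, so the Singleton bound is violated and no linear [10, 5, 8]_9 code can exist. In particular it is not MDS (MDS requires d = n − k + 1 exactly).
Description: the claimed parameters are [10, 5, 8]_9; such a code would be impossible (violates the Singleton bound).


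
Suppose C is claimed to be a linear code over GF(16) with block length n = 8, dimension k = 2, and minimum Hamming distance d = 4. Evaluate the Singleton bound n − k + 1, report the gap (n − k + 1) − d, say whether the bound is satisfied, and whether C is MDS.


Singleton RHS = n − k + 1 = 7, slack = 3, bound satisfied, not MDS.

Singleton bound: d ≤ n − k + 1.
Here n = 8, k = 2, so n − k + 1 = 7.
Given d = 4, check d ≤ 7: YES.
Slack = (n − k + 1) − d = 3.
The code is NOT MDS (slack = 3 > 0).
Description: the claimed parameters are [8, 2, 4]_16; such a code would be non-MDS.


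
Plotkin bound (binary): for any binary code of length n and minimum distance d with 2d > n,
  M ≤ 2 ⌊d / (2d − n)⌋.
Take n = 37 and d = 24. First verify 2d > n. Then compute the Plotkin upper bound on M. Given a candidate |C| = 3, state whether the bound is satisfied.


Plotkin bound M ≤ 4; given |C| = 3 ≤ bound (satisfied).

Check applicability: 2d = 48, n = 37.
2d − n = 11 > 0, so Plotkin applies.
Compute d/(2d−n) = 24/11 ≈ 2.1818.
⌊d/(2d−n)⌋ = 2.
Plotkin bound: M ≤ 2·2 = 4.
Given |C| = 3, check: satisfied.
This |C| is below the Plotkin bound.


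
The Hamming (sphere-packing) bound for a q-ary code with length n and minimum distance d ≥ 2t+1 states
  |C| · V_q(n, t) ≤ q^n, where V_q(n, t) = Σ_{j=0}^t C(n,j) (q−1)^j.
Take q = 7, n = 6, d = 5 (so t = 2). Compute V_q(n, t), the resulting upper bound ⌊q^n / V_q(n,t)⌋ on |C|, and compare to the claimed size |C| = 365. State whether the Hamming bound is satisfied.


V_q(n, t) = 577, q^n = 117649, Hamming bound = 203, |C| = 365 > bound (violated).

Step 1: Compute V_q(n, t) = Σ_{j=0}^2 C(n, j) (q−1)^j.
  j = 0: C(6,0)·(6)^0 = 1·1 = 1.
  j = 1: C(6,1)·(6)^1 = 6·6 = 36.
  j = 2: C(6,2)·(6)^2 = 15·36 = 540.
  V_q(n, t) = 1 + 36 + 540 = 577.
Step 2: q^n = 7^6 = 117649.
Step 3: Hamming bound ⌊q^n / V_q(n,t)⌋ = ⌊117649/577⌋ = 203.
Step 4: Compare |C| = 365 to 203: violated.
The claimed |C| lies above the Hamming bound, so no 7-ary code of length 6 with d ≥ 5 can have 365 codewords.


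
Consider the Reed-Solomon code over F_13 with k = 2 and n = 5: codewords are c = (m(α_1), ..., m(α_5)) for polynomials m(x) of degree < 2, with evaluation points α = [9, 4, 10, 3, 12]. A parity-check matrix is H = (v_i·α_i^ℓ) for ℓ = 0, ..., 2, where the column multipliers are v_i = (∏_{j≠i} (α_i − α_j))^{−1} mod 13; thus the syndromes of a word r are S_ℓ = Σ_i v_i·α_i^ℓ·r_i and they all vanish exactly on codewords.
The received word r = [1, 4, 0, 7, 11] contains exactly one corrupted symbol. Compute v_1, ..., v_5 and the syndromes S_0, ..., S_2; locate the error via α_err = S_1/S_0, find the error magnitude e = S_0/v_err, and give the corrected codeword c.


S = (9, 10, 1), error at position 2, error magnitude e = 11, c = [1, 6, 0, 7, 11].

Step 1: column multipliers v_i = (∏_{j≠i}(α_i − α_j))^{−1} mod 13.
  i = 1 (α = 9): (9−4)(9−10)(9−3)(9−12) = 5·(−1)·6·(−3) = 90 ≡ 12, so v_1 = 12^{−1} = 12 (mod 13).
  i = 2 (α = 4): (4−9)(4−10)(4−3)(4−12) = (−5)·(−6)·1·(−8) = −240 ≡ 7, so v_2 = 7^{−1} = 2 (mod 13).
  i = 3 (α = 10): (10−9)(10−4)(10−3)(10−12) = 1·6·7·(−2) = −84 ≡ 7, so v_3 = 7^{−1} = 2 (mod 13).
  i = 4 (α = 3): (3−9)(3−4)(3−10)(3−12) = (−6)·(−1)·(−7)·(−9) = 378 ≡ 1, so v_4 = 1^{−1} = 1 (mod 13).
  i = 5 (α = 12): (12−9)(12−4)(12−10)(12−3) = 3·8·2·9 = 432 ≡ 3, so v_5 = 3^{−1} = 9 (mod 13).
  v = [12, 2, 2, 1, 9].
Step 2: syndromes of r = [1, 4, 0, 7, 11] (all sums mod 13).
  S_0 = Σ v_i r_i = 12·1 + 2·4 + 2·0 + 1·7 + 9·11 = 126 ≡ 9.
  S_1 = Σ v_i α_i r_i = 12·9·1 + 2·4·4 + 2·10·0 + 1·3·7 + 9·12·11 = 1349 ≡ 10.
  α_i^2 mod 13 = [3, 3, 9, 9, 1].
  S_2 = Σ v_i α_i^2 r_i = 12·3·1 + 2·3·4 + 2·9·0 + 1·9·7 + 9·1·11 = 222 ≡ 1.
  S = (9, 10, 1) ≠ 0, so r is not a codeword (an error is present).
Step 3: locate the error. For a single error e at position i, S_ℓ = v_i·e·α_i^ℓ, so α_err = S_1/S_0.
  S_0^{−1} = 9^{−1} = 3 (mod 13), so α_err = 10·3 = 30 ≡ 4 = α_2. Error position i = 2.
  Consistency check: S_2/S_1 = 1·4 = 4 ≡ 4 = α_err ✓ (single-error assumption holds).
Step 4: error magnitude e = S_0/v_2 = S_0·∏_{j≠2}(α_2 − α_j) = 9·7 = 63 ≡ 11 (mod 13).
Step 5: correct position 2: c_2 = r_2 − e = 4 − 11 ≡ 6 (mod 13). Hence c = [1, 6, 0, 7, 11].
  Check: interpolating c through the α_i gives m(x) = 10 + 12·x (degree < 2) with m(α_i) = c_i for every i, so c is indeed a codeword.


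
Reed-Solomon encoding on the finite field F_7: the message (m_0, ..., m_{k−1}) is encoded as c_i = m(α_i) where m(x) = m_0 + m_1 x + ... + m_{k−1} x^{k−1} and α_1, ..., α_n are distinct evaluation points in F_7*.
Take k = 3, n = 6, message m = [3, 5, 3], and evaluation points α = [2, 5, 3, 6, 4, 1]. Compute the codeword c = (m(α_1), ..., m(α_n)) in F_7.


c = [4, 5, 3, 1, 1, 4]

Message polynomial: m(x) = 3 + 5·x + 3·x^2 (mod 7).
For each evaluation point α_i, compute m(α_i) mod 7:
  α_1 = 2: Horner steps 3 → 4 → 4, so m(2) = 4.
  α_2 = 5: Horner steps 3 → 6 → 5, so m(5) = 5.
  α_3 = 3: Horner steps 3 → 0 → 3, so m(3) = 3.
  α_4 = 6: Horner steps 3 → 2 → 1, so m(6) = 1.
  α_5 = 4: Horner steps 3 → 3 → 1, so m(4) = 1.
  α_6 = 1: Horner steps 3 → 1 → 4, so m(1) = 4.
Codeword c = [4, 5, 3, 1, 1, 4] ∈ F_7^6.


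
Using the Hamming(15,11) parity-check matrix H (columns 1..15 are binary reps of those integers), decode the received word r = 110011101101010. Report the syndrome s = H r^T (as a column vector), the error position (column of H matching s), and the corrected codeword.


s = (0, 1, 1, 0)^T, error position = 6, corrected codeword c = 110010101101010

Compute s = H r^T mod 2 one row at a time:
  s_1 = 0 + 1 + 1 + 0 + 1 + 0 + 1 + 0 = 4 ≡ 0 (mod 2).
  s_2 = 0 + 1 + 1 + 1 + 1 + 0 + 1 + 0 = 5 ≡ 1 (mod 2).
  s_3 = 1 + 0 + 1 + 1 + 1 + 0 + 1 + 0 = 5 ≡ 1 (mod 2).
  s_4 = 1 + 0 + 1 + 1 + 1 + 0 + 0 + 0 = 4 ≡ 0 (mod 2).
s = (0, 1, 1, 0)^T — this equals column 6 of H (binary 0110), so error is at position 6.
Correct: flip bit 6 of r = 110011101101010 to get c = 110010101101010.


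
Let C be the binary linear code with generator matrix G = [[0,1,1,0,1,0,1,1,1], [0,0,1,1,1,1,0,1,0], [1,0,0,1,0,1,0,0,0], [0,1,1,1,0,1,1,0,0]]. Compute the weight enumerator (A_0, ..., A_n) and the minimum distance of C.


Weight distribution: A_0 = 1, A_2 = 1, A_3 = 1, A_4 = 5, A_5 = 5, A_6 = 1, A_7 = 1, A_9 = 1. Minimum distance d = 2.

Enumerate all 2^4 = 16 messages m ∈ F_2^4.
For each, compute codeword c = mG in F_2^9, then tally its weight.
  m = 0000 → c = 000000000, weight = 0.
  m = 1000 → c = 011010111, weight = 6.
  m = 0100 → c = 001111010, weight = 5.
  m = 1100 → c = 010101101, weight = 5.
  m = 0010 → c = 100101000, weight = 3.
  m = 1010 → c = 111111111, weight = 9.
  m = 0110 → c = 101010010, weight = 4.
  m = 1110 → c = 110000101, weight = 4.
  m = 0001 → c = 011101100, weight = 5.
  m = 1001 → c = 000111011, weight = 5.
  m = 0101 → c = 010010110, weight = 4.
  m = 1101 → c = 001000001, weight = 2.
  m = 0011 → c = 111000100, weight = 4.
  m = 1011 → c = 100010011, weight = 4.
  m = 0111 → c = 110111110, weight = 7.
  m = 1111 → c = 101101001, weight = 5.
Tally weights:
  weight 0: 1 codewords.
  weight 2: 1 codewords.
  weight 3: 1 codewords.
  weight 4: 5 codewords.
  weight 5: 5 codewords.
  weight 6: 1 codewords.
  weight 7: 1 codewords.
  weight 9: 1 codewords.
Minimum distance d = smallest w > 0 with A_w > 0 = 2.
Sanity: Σ A_w = 16 = 2^4 = 16 ✓.


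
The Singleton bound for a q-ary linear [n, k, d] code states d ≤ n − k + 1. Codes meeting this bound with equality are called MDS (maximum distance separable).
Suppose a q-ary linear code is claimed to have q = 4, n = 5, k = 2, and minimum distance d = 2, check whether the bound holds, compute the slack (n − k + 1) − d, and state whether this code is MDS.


Singleton RHS = n − k + 1 = 4, slack = 2, bound satisfied, not MDS.

Singleton bound: d ≤ n − k + 1.
Here n = 5, k = 2, so n − k + 1 = 4.
Given d = 2, check d ≤ 4: YES.
Slack = (n − k + 1) − d = 2.
The code is NOT MDS (slack = 2 > 0).
Description: the claimed parameters are [5, 2, 2]_4; such a code would be non-MDS.


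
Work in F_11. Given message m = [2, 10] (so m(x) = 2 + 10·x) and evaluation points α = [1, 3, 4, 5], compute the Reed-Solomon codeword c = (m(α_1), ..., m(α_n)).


c = [1, 10, 9, 8]

Message polynomial: m(x) = 2 + 10·x (mod 11).
For each evaluation point α_i, compute m(α_i) mod 11:
  α_1 = 1: Horner steps 10 → 1, so m(1) = 1.
  α_2 = 3: Horner steps 10 → 10, so m(3) = 10.
  α_3 = 4: Horner steps 10 → 9, so m(4) = 9.
  α_4 = 5: Horner steps 10 → 8, so m(5) = 8.
Codeword c = [1, 10, 9, 8] ∈ F_11^4.


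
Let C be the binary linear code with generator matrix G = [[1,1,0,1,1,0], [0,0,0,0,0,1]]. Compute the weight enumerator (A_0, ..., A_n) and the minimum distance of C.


Weight distribution: A_0 = 1, A_1 = 1, A_4 = 1, A_5 = 1. Minimum distance d = 1.

Enumerate all 2^2 = 4 messages m ∈ F_2^2.
For each, compute codeword c = mG in F_2^6, then tally its weight.
  m = 00 → c = 000000, weight = 0.
  m = 10 → c = 110110, weight = 4.
  m = 01 → c = 000001, weight = 1.
  m = 11 → c = 110111, weight = 5.
Tally weights:
  weight 0: 1 codewords.
  weight 1: 1 codewords.
  weight 4: 1 codewords.
  weight 5: 1 codewords.
Minimum distance d = smallest w > 0 with A_w > 0 = 1.
Sanity: Σ A_w = 4 = 2^2 = 4 ✓.


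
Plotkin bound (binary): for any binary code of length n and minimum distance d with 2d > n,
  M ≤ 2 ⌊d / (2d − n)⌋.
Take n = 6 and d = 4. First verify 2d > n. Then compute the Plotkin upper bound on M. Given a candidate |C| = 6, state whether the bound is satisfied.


Plotkin bound M ≤ 4; given |C| = 6 > bound (violated).

Check applicability: 2d = 8, n = 6.
2d − n = 2 > 0, so Plotkin applies.
Compute d/(2d−n) = 4/2 ≈ 2.0000.
⌊d/(2d−n)⌋ = 2.
Plotkin bound: M ≤ 2·2 = 4.
Given |C| = 6, check: VIOLATED.
This |C| is above the Plotkin bound, so no binary code with n = 6, d = 4 and 6 codewords exists.


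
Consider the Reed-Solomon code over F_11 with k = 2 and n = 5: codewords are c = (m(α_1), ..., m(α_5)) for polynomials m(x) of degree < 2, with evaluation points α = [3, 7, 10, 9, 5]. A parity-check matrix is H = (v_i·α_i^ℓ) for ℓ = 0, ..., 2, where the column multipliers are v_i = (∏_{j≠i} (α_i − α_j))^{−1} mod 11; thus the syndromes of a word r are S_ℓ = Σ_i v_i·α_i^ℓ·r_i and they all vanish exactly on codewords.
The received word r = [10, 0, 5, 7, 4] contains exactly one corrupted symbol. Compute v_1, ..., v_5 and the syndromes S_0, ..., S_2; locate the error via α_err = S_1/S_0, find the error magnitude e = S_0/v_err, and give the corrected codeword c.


S = (4, 1, 3), error at position 1, error magnitude e = 2, c = [8, 0, 5, 7, 4].

Step 1: column multipliers v_i = (∏_{j≠i}(α_i − α_j))^{−1} mod 11.
  i = 1 (α = 3): (3−7)(3−10)(3−9)(3−5) = (−4)·(−7)·(−6)·(−2) = 336 ≡ 6, so v_1 = 6^{−1} = 2 (mod 11).
  i = 2 (α = 7): (7−3)(7−10)(7−9)(7−5) = 4·(−3)·(−2)·2 = 48 ≡ 4, so v_2 = 4^{−1} = 3 (mod 11).
  i = 3 (α = 10): (10−3)(10−7)(10−9)(10−5) = 7·3·1·5 = 105 ≡ 6, so v_3 = 6^{−1} = 2 (mod 11).
  i = 4 (α = 9): (9−3)(9−7)(9−10)(9−5) = 6·2·(−1)·4 = −48 ≡ 7, so v_4 = 7^{−1} = 8 (mod 11).
  i = 5 (α = 5): (5−3)(5−7)(5−10)(5−9) = 2·(−2)·(−5)·(−4) = −80 ≡ 8, so v_5 = 8^{−1} = 7 (mod 11).
  v = [2, 3, 2, 8, 7].
Step 2: syndromes of r = [10, 0, 5, 7, 4] (all sums mod 11).
  S_0 = Σ v_i r_i = 2·10 + 3·0 + 2·5 + 8·7 + 7·4 = 114 ≡ 4.
  S_1 = Σ v_i α_i r_i = 2·3·10 + 3·7·0 + 2·10·5 + 8·9·7 + 7·5·4 = 804 ≡ 1.
  α_i^2 mod 11 = [9, 5, 1, 4, 3].
  S_2 = Σ v_i α_i^2 r_i = 2·9·10 + 3·5·0 + 2·1·5 + 8·4·7 + 7·3·4 = 498 ≡ 3.
  S = (4, 1, 3) ≠ 0, so r is not a codeword (an error is present).
Step 3: locate the error. For a single error e at position i, S_ℓ = v_i·e·α_i^ℓ, so α_err = S_1/S_0.
  S_0^{−1} = 4^{−1} = 3 (mod 11), so α_err = 1·3 = 3 ≡ 3 = α_1. Error position i = 1.
  Consistency check: S_2/S_1 = 3·1 = 3 ≡ 3 = α_err ✓ (single-error assumption holds).
Step 4: error magnitude e = S_0/v_1 = S_0·∏_{j≠1}(α_1 − α_j) = 4·6 = 24 ≡ 2 (mod 11).
Step 5: correct position 1: c_1 = r_1 − e = 10 − 2 ≡ 8 (mod 11). Hence c = [8, 0, 5, 7, 4].
  Check: interpolating c through the α_i gives m(x) = 3 + 9·x (degree < 2) with m(α_i) = c_i for every i, so c is indeed a codeword.


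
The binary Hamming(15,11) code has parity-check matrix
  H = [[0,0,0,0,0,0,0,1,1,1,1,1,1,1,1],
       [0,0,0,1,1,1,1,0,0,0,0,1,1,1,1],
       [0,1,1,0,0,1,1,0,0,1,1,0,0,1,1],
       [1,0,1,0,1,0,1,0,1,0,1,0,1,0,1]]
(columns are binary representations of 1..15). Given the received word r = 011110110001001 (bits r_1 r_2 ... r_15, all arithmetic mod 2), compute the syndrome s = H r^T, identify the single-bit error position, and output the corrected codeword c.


s = (1, 1, 0, 0)^T, error position = 12, corrected codeword c = 011110110000001

Compute s = H r^T mod 2 one row at a time:
  s_1 = 1 + 0 + 0 + 0 + 1 + 0 + 0 + 1 = 3 ≡ 1 (mod 2).
  s_2 = 1 + 1 + 0 + 1 + 1 + 0 + 0 + 1 = 5 ≡ 1 (mod 2).
  s_3 = 1 + 1 + 0 + 1 + 0 + 0 + 0 + 1 = 4 ≡ 0 (mod 2).
  s_4 = 0 + 1 + 1 + 1 + 0 + 0 + 0 + 1 = 4 ≡ 0 (mod 2).
s = (1, 1, 0, 0)^T — this equals column 12 of H (binary 1100), so error is at position 12.
Correct: flip bit 12 of r = 011110110001001 to get c = 011110110000001.


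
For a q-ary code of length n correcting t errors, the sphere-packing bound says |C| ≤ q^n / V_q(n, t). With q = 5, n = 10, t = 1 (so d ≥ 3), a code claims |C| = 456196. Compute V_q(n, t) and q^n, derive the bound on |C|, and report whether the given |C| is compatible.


V_q(n, t) = 41, q^n = 9765625, Hamming bound = 238185, |C| = 456196 > bound (violated).

Step 1: Compute V_q(n, t) = Σ_{j=0}^1 C(n, j) (q−1)^j.
  j = 0: C(10,0)·(4)^0 = 1·1 = 1.
  j = 1: C(10,1)·(4)^1 = 10·4 = 40.
  V_q(n, t) = 1 + 40 = 41.
Step 2: q^n = 5^10 = 9765625.
Step 3: Hamming bound ⌊q^n / V_q(n,t)⌋ = ⌊9765625/41⌋ = 238185.
Step 4: Compare |C| = 456196 to 238185: violated.
The claimed |C| lies above the Hamming bound, so no 5-ary code of length 10 with d ≥ 3 can have 456196 codewords.


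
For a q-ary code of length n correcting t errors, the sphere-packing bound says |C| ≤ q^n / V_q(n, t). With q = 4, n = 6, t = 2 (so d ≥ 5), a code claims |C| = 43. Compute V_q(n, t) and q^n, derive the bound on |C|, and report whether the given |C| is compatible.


V_q(n, t) = 154, q^n = 4096, Hamming bound = 26, |C| = 43 > bound (violated).

Step 1: Compute V_q(n, t) = Σ_{j=0}^2 C(n, j) (q−1)^j.
  j = 0: C(6,0)·(3)^0 = 1·1 = 1.
  j = 1: C(6,1)·(3)^1 = 6·3 = 18.
  j = 2: C(6,2)·(3)^2 = 15·9 = 135.
  V_q(n, t) = 1 + 18 + 135 = 154.
Step 2: q^n = 4^6 = 4096.
Step 3: Hamming bound ⌊q^n / V_q(n,t)⌋ = ⌊4096/154⌋ = 26.
Step 4: Compare |C| = 43 to 26: violated.
The claimed |C| lies above the Hamming bound, so no 4-ary code of length 6 with d ≥ 5 can have 43 codewords.


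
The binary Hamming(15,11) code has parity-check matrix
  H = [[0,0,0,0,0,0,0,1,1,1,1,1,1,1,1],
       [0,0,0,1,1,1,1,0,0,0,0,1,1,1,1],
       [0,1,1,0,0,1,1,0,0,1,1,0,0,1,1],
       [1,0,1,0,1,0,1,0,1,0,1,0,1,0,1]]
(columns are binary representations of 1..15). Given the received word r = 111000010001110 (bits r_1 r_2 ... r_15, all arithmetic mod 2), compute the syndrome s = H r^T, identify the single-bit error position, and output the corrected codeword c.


s = (0, 1, 1, 1)^T, error position = 7, corrected codeword c = 111000110001110

Compute s = H r^T mod 2 one row at a time:
  s_1 = 1 + 0 + 0 + 0 + 1 + 1 + 1 + 0 = 4 ≡ 0 (mod 2).
  s_2 = 0 + 0 + 0 + 0 + 1 + 1 + 1 + 0 = 3 ≡ 1 (mod 2).
  s_3 = 1 + 1 + 0 + 0 + 0 + 0 + 1 + 0 = 3 ≡ 1 (mod 2).
  s_4 = 1 + 1 + 0 + 0 + 0 + 0 + 1 + 0 = 3 ≡ 1 (mod 2).
s = (0, 1, 1, 1)^T — this equals column 7 of H (binary 0111), so error is at position 7.
Correct: flip bit 7 of r = 111000010001110 to get c = 111000110001110.


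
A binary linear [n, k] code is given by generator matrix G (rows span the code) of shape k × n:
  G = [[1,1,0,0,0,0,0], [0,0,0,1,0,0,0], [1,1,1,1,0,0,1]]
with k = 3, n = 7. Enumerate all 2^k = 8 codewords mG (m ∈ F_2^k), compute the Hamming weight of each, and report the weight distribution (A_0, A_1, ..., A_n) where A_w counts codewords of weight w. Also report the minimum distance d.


Weight distribution: A_0 = 1, A_1 = 1, A_2 = 2, A_3 = 2, A_4 = 1, A_5 = 1. Minimum distance d = 1.

Enumerate all 2^3 = 8 messages m ∈ F_2^3.
For each, compute codeword c = mG in F_2^7, then tally its weight.
  m = 000 → c = 0000000, weight = 0.
  m = 100 → c = 1100000, weight = 2.
  m = 010 → c = 0001000, weight = 1.
  m = 110 → c = 1101000, weight = 3.
  m = 001 → c = 1111001, weight = 5.
  m = 101 → c = 0011001, weight = 3.
  m = 011 → c = 1110001, weight = 4.
  m = 111 → c = 0010001, weight = 2.
Tally weights:
  weight 0: 1 codewords.
  weight 1: 1 codewords.
  weight 2: 2 codewords.
  weight 3: 2 codewords.
  weight 4: 1 codewords.
  weight 5: 1 codewords.
Minimum distance d = smallest w > 0 with A_w > 0 = 1.
Sanity: Σ A_w = 8 = 2^3 = 8 ✓.


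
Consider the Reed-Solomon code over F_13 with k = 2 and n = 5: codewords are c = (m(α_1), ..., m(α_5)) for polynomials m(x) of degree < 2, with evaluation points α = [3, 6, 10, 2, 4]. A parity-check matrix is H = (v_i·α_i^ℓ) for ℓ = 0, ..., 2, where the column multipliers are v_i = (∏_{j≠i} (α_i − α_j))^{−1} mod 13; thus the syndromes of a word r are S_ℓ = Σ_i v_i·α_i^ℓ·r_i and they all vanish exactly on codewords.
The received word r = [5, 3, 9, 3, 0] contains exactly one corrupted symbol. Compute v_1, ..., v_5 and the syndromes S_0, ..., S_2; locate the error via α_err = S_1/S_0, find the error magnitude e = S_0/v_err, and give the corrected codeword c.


S = (7, 1, 2), error at position 4, error magnitude e = 6, c = [5, 3, 9, 10, 0].

Step 1: column multipliers v_i = (∏_{j≠i}(α_i − α_j))^{−1} mod 13.
  i = 1 (α = 3): (3−6)(3−10)(3−2)(3−4) = (−3)·(−7)·1·(−1) = −21 ≡ 5, so v_1 = 5^{−1} = 8 (mod 13).
  i = 2 (α = 6): (6−3)(6−10)(6−2)(6−4) = 3·(−4)·4·2 = −96 ≡ 8, so v_2 = 8^{−1} = 5 (mod 13).
  i = 3 (α = 10): (10−3)(10−6)(10−2)(10−4) = 7·4·8·6 = 1344 ≡ 5, so v_3 = 5^{−1} = 8 (mod 13).
  i = 4 (α = 2): (2−3)(2−6)(2−10)(2−4) = (−1)·(−4)·(−8)·(−2) = 64 ≡ 12, so v_4 = 12^{−1} = 12 (mod 13).
  i = 5 (α = 4): (4−3)(4−6)(4−10)(4−2) = 1·(−2)·(−6)·2 = 24 ≡ 11, so v_5 = 11^{−1} = 6 (mod 13).
  v = [8, 5, 8, 12, 6].
Step 2: syndromes of r = [5, 3, 9, 3, 0] (all sums mod 13).
  S_0 = Σ v_i r_i = 8·5 + 5·3 + 8·9 + 12·3 + 6·0 = 163 ≡ 7.
  S_1 = Σ v_i α_i r_i = 8·3·5 + 5·6·3 + 8·10·9 + 12·2·3 + 6·4·0 = 1002 ≡ 1.
  α_i^2 mod 13 = [9, 10, 9, 4, 3].
  S_2 = Σ v_i α_i^2 r_i = 8·9·5 + 5·10·3 + 8·9·9 + 12·4·3 + 6·3·0 = 1302 ≡ 2.
  S = (7, 1, 2) ≠ 0, so r is not a codeword (an error is present).
Step 3: locate the error. For a single error e at position i, S_ℓ = v_i·e·α_i^ℓ, so α_err = S_1/S_0.
  S_0^{−1} = 7^{−1} = 2 (mod 13), so α_err = 1·2 = 2 ≡ 2 = α_4. Error position i = 4.
  Consistency check: S_2/S_1 = 2·1 = 2 ≡ 2 = α_err ✓ (single-error assumption holds).
Step 4: error magnitude e = S_0/v_4 = S_0·∏_{j≠4}(α_4 − α_j) = 7·12 = 84 ≡ 6 (mod 13).
Step 5: correct position 4: c_4 = r_4 − e = 3 − 6 ≡ 10 (mod 13). Hence c = [5, 3, 9, 10, 0].
  Check: interpolating c through the α_i gives m(x) = 7 + 8·x (degree < 2) with m(α_i) = c_i for every i, so c is indeed a codeword.


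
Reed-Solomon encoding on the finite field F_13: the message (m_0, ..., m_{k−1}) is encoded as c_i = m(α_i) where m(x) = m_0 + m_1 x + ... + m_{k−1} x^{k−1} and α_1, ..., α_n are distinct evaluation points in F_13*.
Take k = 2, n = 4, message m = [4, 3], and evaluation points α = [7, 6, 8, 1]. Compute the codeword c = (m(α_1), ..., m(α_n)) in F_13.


c = [12, 9, 2, 7]

Message polynomial: m(x) = 4 + 3·x (mod 13).
For each evaluation point α_i, compute m(α_i) mod 13:
  α_1 = 7: Horner steps 3 → 12, so m(7) = 12.
  α_2 = 6: Horner steps 3 → 9, so m(6) = 9.
  α_3 = 8: Horner steps 3 → 2, so m(8) = 2.
  α_4 = 1: Horner steps 3 → 7, so m(1) = 7.
Codeword c = [12, 9, 2, 7] ∈ F_13^4.


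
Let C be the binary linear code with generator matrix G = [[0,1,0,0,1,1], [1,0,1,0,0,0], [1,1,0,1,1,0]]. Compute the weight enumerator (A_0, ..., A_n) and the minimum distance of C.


Weight distribution: A_0 = 1, A_2 = 1, A_3 = 3, A_4 = 2, A_5 = 1. Minimum distance d = 2.

Enumerate all 2^3 = 8 messages m ∈ F_2^3.
For each, compute codeword c = mG in F_2^6, then tally its weight.
  m = 000 → c = 000000, weight = 0.
  m = 100 → c = 010011, weight = 3.
  m = 010 → c = 101000, weight = 2.
  m = 110 → c = 111011, weight = 5.
  m = 001 → c = 110110, weight = 4.
  m = 101 → c = 100101, weight = 3.
  m = 011 → c = 011110, weight = 4.
  m = 111 → c = 001101, weight = 3.
Tally weights:
  weight 0: 1 codewords.
  weight 2: 1 codewords.
  weight 3: 3 codewords.
  weight 4: 2 codewords.
  weight 5: 1 codewords.
Minimum distance d = smallest w > 0 with A_w > 0 = 2.
Sanity: Σ A_w = 8 = 2^3 = 8 ✓.


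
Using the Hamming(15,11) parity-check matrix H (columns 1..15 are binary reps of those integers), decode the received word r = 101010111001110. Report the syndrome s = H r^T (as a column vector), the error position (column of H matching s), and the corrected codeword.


s = (1, 1, 1, 0)^T, error position = 14, corrected codeword c = 101010111001100

Compute s = H r^T mod 2 one row at a time:
  s_1 = 1 + 1 + 0 + 0 + 1 + 1 + 1 + 0 = 5 ≡ 1 (mod 2).
  s_2 = 0 + 1 + 0 + 1 + 1 + 1 + 1 + 0 = 5 ≡ 1 (mod 2).
  s_3 = 0 + 1 + 0 + 1 + 0 + 0 + 1 + 0 = 3 ≡ 1 (mod 2).
  s_4 = 1 + 1 + 1 + 1 + 1 + 0 + 1 + 0 = 6 ≡ 0 (mod 2).
s = (1, 1, 1, 0)^T — this equals column 14 of H (binary 1110), so error is at position 14.
Correct: flip bit 14 of r = 101010111001110 to get c = 101010111001100.


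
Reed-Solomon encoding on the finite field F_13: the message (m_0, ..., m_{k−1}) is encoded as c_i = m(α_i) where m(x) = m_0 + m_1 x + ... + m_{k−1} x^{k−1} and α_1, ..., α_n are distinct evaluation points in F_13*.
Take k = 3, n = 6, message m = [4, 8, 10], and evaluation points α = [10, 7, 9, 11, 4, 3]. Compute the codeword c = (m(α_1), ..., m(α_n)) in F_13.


c = [5, 4, 2, 2, 1, 1]

Message polynomial: m(x) = 4 + 8·x + 10·x^2 (mod 13).
For each evaluation point α_i, compute m(α_i) mod 13:
  α_1 = 10: Horner steps 10 → 4 → 5, so m(10) = 5.
  α_2 = 7: Horner steps 10 → 0 → 4, so m(7) = 4.
  α_3 = 9: Horner steps 10 → 7 → 2, so m(9) = 2.
  α_4 = 11: Horner steps 10 → 1 → 2, so m(11) = 2.
  α_5 = 4: Horner steps 10 → 9 → 1, so m(4) = 1.
  α_6 = 3: Horner steps 10 → 12 → 1, so m(3) = 1.
Codeword c = [5, 4, 2, 2, 1, 1] ∈ F_13^6.


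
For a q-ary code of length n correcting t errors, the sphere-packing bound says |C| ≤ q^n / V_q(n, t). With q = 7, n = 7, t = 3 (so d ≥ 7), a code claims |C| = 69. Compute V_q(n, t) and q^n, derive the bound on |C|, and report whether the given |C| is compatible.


V_q(n, t) = 8359, q^n = 823543, Hamming bound = 98, |C| = 69 ≤ bound (satisfied).

Step 1: Compute V_q(n, t) = Σ_{j=0}^3 C(n, j) (q−1)^j.
  j = 0: C(7,0)·(6)^0 = 1·1 = 1.
  j = 1: C(7,1)·(6)^1 = 7·6 = 42.
  j = 2: C(7,2)·(6)^2 = 21·36 = 756.
  j = 3: C(7,3)·(6)^3 = 35·216 = 7560.
  V_q(n, t) = 1 + 42 + 756 + 7560 = 8359.
Step 2: q^n = 7^7 = 823543.
Step 3: Hamming bound ⌊q^n / V_q(n,t)⌋ = ⌊823543/8359⌋ = 98.
Step 4: Compare |C| = 69 to 98: satisfied.
The claimed |C| lies below the Hamming bound.


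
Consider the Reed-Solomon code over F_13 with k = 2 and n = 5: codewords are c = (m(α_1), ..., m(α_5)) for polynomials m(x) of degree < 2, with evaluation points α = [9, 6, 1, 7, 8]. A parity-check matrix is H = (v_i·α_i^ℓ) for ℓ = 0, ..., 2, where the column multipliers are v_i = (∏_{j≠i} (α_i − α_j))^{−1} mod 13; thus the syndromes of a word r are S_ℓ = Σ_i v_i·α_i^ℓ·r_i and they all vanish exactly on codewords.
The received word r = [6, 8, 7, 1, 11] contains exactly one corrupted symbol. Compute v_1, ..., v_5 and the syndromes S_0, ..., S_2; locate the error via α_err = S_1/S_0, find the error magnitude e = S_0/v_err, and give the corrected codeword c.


S = (2, 1, 7), error at position 4, error magnitude e = 11, c = [6, 8, 7, 3, 11].

Step 1: column multipliers v_i = (∏_{j≠i}(α_i − α_j))^{−1} mod 13.
  i = 1 (α = 9): (9−6)(9−1)(9−7)(9−8) = 3·8·2·1 = 48 ≡ 9, so v_1 = 9^{−1} = 3 (mod 13).
  i = 2 (α = 6): (6−9)(6−1)(6−7)(6−8) = (−3)·5·(−1)·(−2) = −30 ≡ 9, so v_2 = 9^{−1} = 3 (mod 13).
  i = 3 (α = 1): (1−9)(1−6)(1−7)(1−8) = (−8)·(−5)·(−6)·(−7) = 1680 ≡ 3, so v_3 = 3^{−1} = 9 (mod 13).
  i = 4 (α = 7): (7−9)(7−6)(7−1)(7−8) = (−2)·1·6·(−1) = 12 ≡ 12, so v_4 = 12^{−1} = 12 (mod 13).
  i = 5 (α = 8): (8−9)(8−6)(8−1)(8−7) = (−1)·2·7·1 = −14 ≡ 12, so v_5 = 12^{−1} = 12 (mod 13).
  v = [3, 3, 9, 12, 12].
Step 2: syndromes of r = [6, 8, 7, 1, 11] (all sums mod 13).
  S_0 = Σ v_i r_i = 3·6 + 3·8 + 9·7 + 12·1 + 12·11 = 249 ≡ 2.
  S_1 = Σ v_i α_i r_i = 3·9·6 + 3·6·8 + 9·1·7 + 12·7·1 + 12·8·11 = 1509 ≡ 1.
  α_i^2 mod 13 = [3, 10, 1, 10, 12].
  S_2 = Σ v_i α_i^2 r_i = 3·3·6 + 3·10·8 + 9·1·7 + 12·10·1 + 12·12·11 = 2061 ≡ 7.
  S = (2, 1, 7) ≠ 0, so r is not a codeword (an error is present).
Step 3: locate the error. For a single error e at position i, S_ℓ = v_i·e·α_i^ℓ, so α_err = S_1/S_0.
  S_0^{−1} = 2^{−1} = 7 (mod 13), so α_err = 1·7 = 7 ≡ 7 = α_4. Error position i = 4.
  Consistency check: S_2/S_1 = 7·1 = 7 ≡ 7 = α_err ✓ (single-error assumption holds).
Step 4: error magnitude e = S_0/v_4 = S_0·∏_{j≠4}(α_4 − α_j) = 2·12 = 24 ≡ 11 (mod 13).
Step 5: correct position 4: c_4 = r_4 − e = 1 − 11 ≡ 3 (mod 13). Hence c = [6, 8, 7, 3, 11].
  Check: interpolating c through the α_i gives m(x) = 12 + 8·x (degree < 2) with m(α_i) = c_i for every i, so c is indeed a codeword.


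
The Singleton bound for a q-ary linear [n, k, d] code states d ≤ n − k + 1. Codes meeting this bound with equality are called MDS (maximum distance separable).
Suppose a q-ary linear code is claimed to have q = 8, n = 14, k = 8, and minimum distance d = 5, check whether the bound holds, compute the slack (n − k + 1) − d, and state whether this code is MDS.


Singleton RHS = n − k + 1 = 7, slack = 2, bound satisfied, not MDS.

Singleton bound: d ≤ n − k + 1.
Here n = 14, k = 8, so n − k + 1 = 7.
Given d = 5, check d ≤ 7: YES.
Slack = (n − k + 1) − d = 2.
The code is NOT MDS (slack = 2 > 0).
Description: the claimed parameters are [14, 8, 5]_8; such a code would be non-MDS.


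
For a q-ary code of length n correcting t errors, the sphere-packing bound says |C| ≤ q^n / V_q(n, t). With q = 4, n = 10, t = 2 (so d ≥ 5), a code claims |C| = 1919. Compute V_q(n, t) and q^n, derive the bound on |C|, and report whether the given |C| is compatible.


V_q(n, t) = 436, q^n = 1048576, Hamming bound = 2404, |C| = 1919 ≤ bound (satisfied).

Step 1: Compute V_q(n, t) = Σ_{j=0}^2 C(n, j) (q−1)^j.
  j = 0: C(10,0)·(3)^0 = 1·1 = 1.
  j = 1: C(10,1)·(3)^1 = 10·3 = 30.
  j = 2: C(10,2)·(3)^2 = 45·9 = 405.
  V_q(n, t) = 1 + 30 + 405 = 436.
Step 2: q^n = 4^10 = 1048576.
Step 3: Hamming bound ⌊q^n / V_q(n,t)⌋ = ⌊1048576/436⌋ = 2404.
Step 4: Compare |C| = 1919 to 2404: satisfied.
The claimed |C| lies below the Hamming bound.


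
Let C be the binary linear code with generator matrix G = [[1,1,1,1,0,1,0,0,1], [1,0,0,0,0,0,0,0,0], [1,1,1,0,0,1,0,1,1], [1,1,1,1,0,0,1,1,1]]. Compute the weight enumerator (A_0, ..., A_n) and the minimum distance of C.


Weight distribution: A_0 = 1, A_1 = 1, A_2 = 1, A_3 = 3, A_4 = 3, A_5 = 3, A_6 = 3, A_7 = 1. Minimum distance d = 1.

Enumerate all 2^4 = 16 messages m ∈ F_2^4.
For each, compute codeword c = mG in F_2^9, then tally its weight.
  m = 0000 → c = 000000000, weight = 0.
  m = 1000 → c = 111101001, weight = 6.
  m = 0100 → c = 100000000, weight = 1.
  m = 1100 → c = 011101001, weight = 5.
  m = 0010 → c = 111001011, weight = 6.
  m = 1010 → c = 000100010, weight = 2.
  m = 0110 → c = 011001011, weight = 5.
  m = 1110 → c = 100100010, weight = 3.
  m = 0001 → c = 111100111, weight = 7.
  m = 1001 → c = 000001110, weight = 3.
  m = 0101 → c = 011100111, weight = 6.
  m = 1101 → c = 100001110, weight = 4.
  m = 0011 → c = 000101100, weight = 3.
  m = 1011 → c = 111000101, weight = 5.
  m = 0111 → c = 100101100, weight = 4.
  m = 1111 → c = 011000101, weight = 4.
Tally weights:
  weight 0: 1 codewords.
  weight 1: 1 codewords.
  weight 2: 1 codewords.
  weight 3: 3 codewords.
  weight 4: 3 codewords.
  weight 5: 3 codewords.
  weight 6: 3 codewords.
  weight 7: 1 codewords.
Minimum distance d = smallest w > 0 with A_w > 0 = 1.
Sanity: Σ A_w = 16 = 2^4 = 16 ✓.


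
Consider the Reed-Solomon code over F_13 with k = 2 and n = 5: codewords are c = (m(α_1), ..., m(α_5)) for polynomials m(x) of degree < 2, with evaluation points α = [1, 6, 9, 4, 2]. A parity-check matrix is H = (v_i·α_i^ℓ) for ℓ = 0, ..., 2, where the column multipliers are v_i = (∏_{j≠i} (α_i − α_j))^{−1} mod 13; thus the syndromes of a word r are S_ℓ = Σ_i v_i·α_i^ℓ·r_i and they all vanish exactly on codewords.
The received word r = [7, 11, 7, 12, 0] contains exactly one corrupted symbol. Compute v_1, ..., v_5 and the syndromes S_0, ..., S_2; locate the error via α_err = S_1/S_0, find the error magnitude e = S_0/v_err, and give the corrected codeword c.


S = (7, 11, 8), error at position 3, error magnitude e = 4, c = [7, 11, 3, 12, 0].

Step 1: column multipliers v_i = (∏_{j≠i}(α_i − α_j))^{−1} mod 13.
  i = 1 (α = 1): (1−6)(1−9)(1−4)(1−2) = (−5)·(−8)·(−3)·(−1) = 120 ≡ 3, so v_1 = 3^{−1} = 9 (mod 13).
  i = 2 (α = 6): (6−1)(6−9)(6−4)(6−2) = 5·(−3)·2·4 = −120 ≡ 10, so v_2 = 10^{−1} = 4 (mod 13).
  i = 3 (α = 9): (9−1)(9−6)(9−4)(9−2) = 8·3·5·7 = 840 ≡ 8, so v_3 = 8^{−1} = 5 (mod 13).
  i = 4 (α = 4): (4−1)(4−6)(4−9)(4−2) = 3·(−2)·(−5)·2 = 60 ≡ 8, so v_4 = 8^{−1} = 5 (mod 13).
  i = 5 (α = 2): (2−1)(2−6)(2−9)(2−4) = 1·(−4)·(−7)·(−2) = −56 ≡ 9, so v_5 = 9^{−1} = 3 (mod 13).
  v = [9, 4, 5, 5, 3].
Step 2: syndromes of r = [7, 11, 7, 12, 0] (all sums mod 13).
  S_0 = Σ v_i r_i = 9·7 + 4·11 + 5·7 + 5·12 + 3·0 = 202 ≡ 7.
  S_1 = Σ v_i α_i r_i = 9·1·7 + 4·6·11 + 5·9·7 + 5·4·12 + 3·2·0 = 882 ≡ 11.
  α_i^2 mod 13 = [1, 10, 3, 3, 4].
  S_2 = Σ v_i α_i^2 r_i = 9·1·7 + 4·10·11 + 5·3·7 + 5·3·12 + 3·4·0 = 788 ≡ 8.
  S = (7, 11, 8) ≠ 0, so r is not a codeword (an error is present).
Step 3: locate the error. For a single error e at position i, S_ℓ = v_i·e·α_i^ℓ, so α_err = S_1/S_0.
  S_0^{−1} = 7^{−1} = 2 (mod 13), so α_err = 11·2 = 22 ≡ 9 = α_3. Error position i = 3.
  Consistency check: S_2/S_1 = 8·6 = 48 ≡ 9 = α_err ✓ (single-error assumption holds).
Step 4: error magnitude e = S_0/v_3 = S_0·∏_{j≠3}(α_3 − α_j) = 7·8 = 56 ≡ 4 (mod 13).
Step 5: correct position 3: c_3 = r_3 − e = 7 − 4 ≡ 3 (mod 13). Hence c = [7, 11, 3, 12, 0].
  Check: interpolating c through the α_i gives m(x) = 1 + 6·x (degree < 2) with m(α_i) = c_i for every i, so c is indeed a codeword.


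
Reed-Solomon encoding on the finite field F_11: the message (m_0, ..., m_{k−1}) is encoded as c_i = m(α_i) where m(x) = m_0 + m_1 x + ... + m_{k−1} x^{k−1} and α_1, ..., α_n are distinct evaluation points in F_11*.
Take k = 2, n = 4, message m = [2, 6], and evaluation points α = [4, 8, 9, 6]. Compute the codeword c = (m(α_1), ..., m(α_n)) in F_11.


c = [4, 6, 1, 5]

Message polynomial: m(x) = 2 + 6·x (mod 11).
For each evaluation point α_i, compute m(α_i) mod 11:
  α_1 = 4: Horner steps 6 → 4, so m(4) = 4.
  α_2 = 8: Horner steps 6 → 6, so m(8) = 6.
  α_3 = 9: Horner steps 6 → 1, so m(9) = 1.
  α_4 = 6: Horner steps 6 → 5, so m(6) = 5.
Codeword c = [4, 6, 1, 5] ∈ F_11^4.


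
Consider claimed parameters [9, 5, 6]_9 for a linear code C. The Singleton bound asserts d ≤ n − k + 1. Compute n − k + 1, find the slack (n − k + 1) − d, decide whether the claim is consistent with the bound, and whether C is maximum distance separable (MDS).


Singleton RHS = n − k + 1 = 5, slack = -1, bound violated (no such code; not MDS).

Singleton bound: d ≤ n − k + 1.
Here n = 9, k = 5, so n − k + 1 = 5.
Given d = 6, check d ≤ 5: NO.
Slack = (n − k + 1) − d = -1.
The slack is negative: d = 6 exceeds n − k + 1 = 5 by 1, so the Singleton bound is violated and no linear [9, 5, 6]_9 code can exist. In particular it is not MDS (MDS requires d = n − k + 1 exactly).
Description: the claimed parameters are [9, 5, 6]_9; such a code would be impossible (violates the Singleton bound).
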